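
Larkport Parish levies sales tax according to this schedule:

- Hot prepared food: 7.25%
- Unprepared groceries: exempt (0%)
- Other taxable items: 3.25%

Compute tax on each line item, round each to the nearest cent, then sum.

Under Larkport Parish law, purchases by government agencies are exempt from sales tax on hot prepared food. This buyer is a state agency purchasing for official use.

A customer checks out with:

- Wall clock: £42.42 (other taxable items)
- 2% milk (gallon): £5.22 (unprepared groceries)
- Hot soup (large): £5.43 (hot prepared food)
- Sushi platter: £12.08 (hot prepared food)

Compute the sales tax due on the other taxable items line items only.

Wall clock £42.42: other taxable items → 3.25% → £1.38
Tax on other taxable items = £1.38

£1.38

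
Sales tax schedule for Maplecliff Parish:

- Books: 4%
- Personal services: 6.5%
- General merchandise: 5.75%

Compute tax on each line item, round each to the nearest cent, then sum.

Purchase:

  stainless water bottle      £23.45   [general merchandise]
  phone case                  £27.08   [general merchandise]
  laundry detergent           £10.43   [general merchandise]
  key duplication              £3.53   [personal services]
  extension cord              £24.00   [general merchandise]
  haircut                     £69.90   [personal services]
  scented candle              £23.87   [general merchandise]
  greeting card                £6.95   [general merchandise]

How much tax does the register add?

£11.43

Stainless water bottle £23.45: general merchandise → 5.75% → £1.35
Phone case £27.08: general merchandise → 5.75% → £1.56
Laundry detergent £10.43: general merchandise → 5.75% → £0.60
Key duplication £3.53: personal services → 6.5% → £0.23
Extension cord £24.00: general merchandise → 5.75% → £1.38
Haircut £69.90: personal services → 6.5% → £4.54
Scented candle £23.87: general merchandise → 5.75% → £1.37
Greeting card £6.95: general merchandise → 5.75% → £0.40
Total tax = £1.35 + £1.56 + £0.60 + £0.23 + £1.38 + £4.54 + £1.37 + £0.40 = £11.43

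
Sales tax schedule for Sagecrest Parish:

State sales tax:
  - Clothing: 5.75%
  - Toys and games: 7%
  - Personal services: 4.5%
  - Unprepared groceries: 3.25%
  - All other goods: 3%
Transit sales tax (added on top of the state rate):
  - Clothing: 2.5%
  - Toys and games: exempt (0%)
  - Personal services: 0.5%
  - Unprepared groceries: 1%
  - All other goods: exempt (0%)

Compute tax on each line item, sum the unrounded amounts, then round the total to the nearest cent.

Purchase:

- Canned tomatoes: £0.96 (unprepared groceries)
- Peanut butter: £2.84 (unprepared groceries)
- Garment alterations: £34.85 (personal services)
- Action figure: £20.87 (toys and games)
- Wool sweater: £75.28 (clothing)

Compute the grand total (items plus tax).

Canned tomatoes £0.96: unprepared groceries → 3.25% + 1% transit = 4.25% → £0.0408
Peanut butter £2.84: unprepared groceries → 3.25% + 1% transit = 4.25% → £0.1207
Garment alterations £34.85: personal services → 4.5% + 0.5% transit = 5% → £1.7425
Action figure £20.87: toys and games → 7% + 0% transit = 7% → £1.4609
Wool sweater £75.28: clothing → 5.75% + 2.5% transit = 8.25% → £6.2106
Subtotal = £134.80; unrounded tax = £9.5755 → £9.58; total due = £144.38

£144.38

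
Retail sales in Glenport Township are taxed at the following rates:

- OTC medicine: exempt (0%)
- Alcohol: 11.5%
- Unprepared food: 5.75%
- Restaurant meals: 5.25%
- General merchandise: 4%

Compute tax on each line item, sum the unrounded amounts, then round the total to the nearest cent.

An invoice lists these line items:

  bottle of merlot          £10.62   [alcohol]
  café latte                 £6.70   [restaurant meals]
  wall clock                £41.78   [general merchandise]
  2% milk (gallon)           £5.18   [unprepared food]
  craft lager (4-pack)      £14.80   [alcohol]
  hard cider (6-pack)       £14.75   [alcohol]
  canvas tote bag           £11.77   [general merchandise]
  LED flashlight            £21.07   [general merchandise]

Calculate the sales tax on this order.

£8.25

Bottle of merlot £10.62: alcohol → 11.5% → £1.2213
Café latte £6.70: restaurant meals → 5.25% → £0.35175
Wall clock £41.78: general merchandise → 4% → £1.6712
2% milk (gallon) £5.18: unprepared food → 5.75% → £0.29785
Craft lager (4-pack) £14.80: alcohol → 11.5% → £1.702
Hard cider (6-pack) £14.75: alcohol → 11.5% → £1.69625
Canvas tote bag £11.77: general merchandise → 4% → £0.4708
LED flashlight £21.07: general merchandise → 4% → £0.8428
Unrounded tax sum = £8.25395 → £8.25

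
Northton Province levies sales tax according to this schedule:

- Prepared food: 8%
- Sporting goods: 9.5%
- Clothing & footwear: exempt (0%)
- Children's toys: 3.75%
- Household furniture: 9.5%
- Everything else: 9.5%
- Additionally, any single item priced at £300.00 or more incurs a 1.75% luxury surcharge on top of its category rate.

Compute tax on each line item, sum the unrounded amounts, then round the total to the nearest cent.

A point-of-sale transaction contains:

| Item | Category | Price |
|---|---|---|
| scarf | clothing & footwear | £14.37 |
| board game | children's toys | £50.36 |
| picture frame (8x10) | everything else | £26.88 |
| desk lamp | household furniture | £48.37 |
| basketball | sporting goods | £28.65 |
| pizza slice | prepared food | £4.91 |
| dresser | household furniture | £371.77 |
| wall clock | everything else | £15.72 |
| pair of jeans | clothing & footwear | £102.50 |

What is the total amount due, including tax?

Scarf £14.37: clothing & footwear → 0% → £0.00
Board game £50.36: children's toys → 3.75% → £1.8885
Picture frame (8x10) £26.88: everything else → 9.5% → £2.5536
Desk lamp £48.37: household furniture → 9.5% → £4.59515
Basketball £28.65: sporting goods → 9.5% → £2.72175
Pizza slice £4.91: prepared food → 8% → £0.3928
Dresser £371.77: household furniture → 9.5% + 1.75% surcharge = 11.25% → £41.824125
Wall clock £15.72: everything else → 9.5% → £1.4934
Pair of jeans £102.50: clothing & footwear → 0% → £0.00
Subtotal = £663.53; unrounded tax = £55.469325 → £55.47; total due = £719.00

£719.00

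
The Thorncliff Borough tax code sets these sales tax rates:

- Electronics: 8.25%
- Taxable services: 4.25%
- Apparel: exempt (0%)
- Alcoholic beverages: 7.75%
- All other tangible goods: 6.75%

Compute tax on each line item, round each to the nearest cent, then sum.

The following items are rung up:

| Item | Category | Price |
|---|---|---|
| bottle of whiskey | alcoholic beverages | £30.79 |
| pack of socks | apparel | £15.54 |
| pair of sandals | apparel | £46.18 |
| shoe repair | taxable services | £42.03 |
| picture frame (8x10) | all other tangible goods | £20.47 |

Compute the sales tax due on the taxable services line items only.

£1.79

Shoe repair £42.03: taxable services → 4.25% → £1.79
Tax on taxable services = £1.79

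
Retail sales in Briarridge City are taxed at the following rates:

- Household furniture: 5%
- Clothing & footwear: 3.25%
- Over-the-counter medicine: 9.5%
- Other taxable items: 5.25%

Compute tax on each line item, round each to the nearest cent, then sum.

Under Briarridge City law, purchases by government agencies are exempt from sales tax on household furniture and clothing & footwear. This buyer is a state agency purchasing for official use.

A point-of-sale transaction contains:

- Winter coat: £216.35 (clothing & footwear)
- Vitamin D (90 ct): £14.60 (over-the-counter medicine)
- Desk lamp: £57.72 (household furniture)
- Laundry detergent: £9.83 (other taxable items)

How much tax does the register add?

£1.91

Winter coat £216.35: clothing & footwear, buyer-exempt → 0% → £0.00
Vitamin D (90 ct) £14.60: over-the-counter medicine → 9.5% → £1.39
Desk lamp £57.72: household furniture, buyer-exempt → 0% → £0.00
Laundry detergent £9.83: other taxable items → 5.25% → £0.52
Total tax = £1.39 + £0.52 = £1.91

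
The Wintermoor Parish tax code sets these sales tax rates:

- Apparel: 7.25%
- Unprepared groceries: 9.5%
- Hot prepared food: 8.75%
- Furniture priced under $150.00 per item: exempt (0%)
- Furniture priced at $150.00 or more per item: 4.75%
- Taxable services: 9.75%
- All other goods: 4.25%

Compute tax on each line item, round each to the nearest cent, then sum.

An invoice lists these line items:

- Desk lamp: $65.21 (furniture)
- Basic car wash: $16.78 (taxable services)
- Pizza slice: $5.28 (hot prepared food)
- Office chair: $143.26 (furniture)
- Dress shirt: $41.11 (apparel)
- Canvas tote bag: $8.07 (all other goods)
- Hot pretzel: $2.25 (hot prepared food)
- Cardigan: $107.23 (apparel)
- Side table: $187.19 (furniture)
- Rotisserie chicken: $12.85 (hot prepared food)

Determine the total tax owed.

$23.40

Desk lamp $65.21: furniture, under $150.00 → 0% → $0.00
Basic car wash $16.78: taxable services → 9.75% → $1.64
Pizza slice $5.28: hot prepared food → 8.75% → $0.46
Office chair $143.26: furniture, under $150.00 → 0% → $0.00
Dress shirt $41.11: apparel → 7.25% → $2.98
Canvas tote bag $8.07: all other goods → 4.25% → $0.34
Hot pretzel $2.25: hot prepared food → 8.75% → $0.20
Cardigan $107.23: apparel → 7.25% → $7.77
Side table $187.19: furniture, $150.00 or more → 4.75% → $8.89
Rotisserie chicken $12.85: hot prepared food → 8.75% → $1.12
Total tax = $1.64 + $0.46 + $2.98 + $0.34 + $0.20 + $7.77 + $8.89 + $1.12 = $23.40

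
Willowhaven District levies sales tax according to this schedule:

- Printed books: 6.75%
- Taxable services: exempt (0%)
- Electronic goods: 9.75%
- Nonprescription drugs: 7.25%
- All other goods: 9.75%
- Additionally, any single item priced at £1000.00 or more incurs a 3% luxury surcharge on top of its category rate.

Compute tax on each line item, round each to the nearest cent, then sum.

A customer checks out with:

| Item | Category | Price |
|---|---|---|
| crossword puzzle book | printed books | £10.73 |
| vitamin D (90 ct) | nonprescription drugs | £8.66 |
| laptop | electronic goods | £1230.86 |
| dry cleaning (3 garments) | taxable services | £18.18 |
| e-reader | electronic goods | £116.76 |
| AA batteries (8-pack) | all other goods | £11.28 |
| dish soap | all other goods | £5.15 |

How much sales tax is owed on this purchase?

Crossword puzzle book £10.73: printed books → 6.75% → £0.72
Vitamin D (90 ct) £8.66: nonprescription drugs → 7.25% → £0.63
Laptop £1230.86: electronic goods → 9.75% + 3% surcharge = 12.75% → £156.93
Dry cleaning (3 garments) £18.18: taxable services → 0% → £0.00
E-reader £116.76: electronic goods → 9.75% → £11.38
AA batteries (8-pack) £11.28: all other goods → 9.75% → £1.10
Dish soap £5.15: all other goods → 9.75% → £0.50
Total tax = £0.72 + £0.63 + £156.93 + £11.38 + £1.10 + £0.50 = £171.26

£171.26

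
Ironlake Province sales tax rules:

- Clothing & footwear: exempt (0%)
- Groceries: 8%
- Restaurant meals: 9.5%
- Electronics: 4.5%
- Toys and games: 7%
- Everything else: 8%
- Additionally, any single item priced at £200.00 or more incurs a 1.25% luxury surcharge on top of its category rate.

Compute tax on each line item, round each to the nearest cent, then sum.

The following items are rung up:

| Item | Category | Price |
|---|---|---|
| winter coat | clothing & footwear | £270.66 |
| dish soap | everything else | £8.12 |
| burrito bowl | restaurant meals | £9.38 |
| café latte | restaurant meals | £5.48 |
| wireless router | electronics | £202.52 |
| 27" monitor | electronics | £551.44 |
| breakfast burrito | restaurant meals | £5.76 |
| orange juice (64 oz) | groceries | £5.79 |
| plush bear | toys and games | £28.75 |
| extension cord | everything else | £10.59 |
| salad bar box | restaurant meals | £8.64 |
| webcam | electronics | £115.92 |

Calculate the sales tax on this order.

£58.70

Winter coat £270.66: clothing & footwear → 0% + 1.25% surcharge = 1.25% → £3.38
Dish soap £8.12: everything else → 8% → £0.65
Burrito bowl £9.38: restaurant meals → 9.5% → £0.89
Café latte £5.48: restaurant meals → 9.5% → £0.52
Wireless router £202.52: electronics → 4.5% + 1.25% surcharge = 5.75% → £11.64
27" monitor £551.44: electronics → 4.5% + 1.25% surcharge = 5.75% → £31.71
Breakfast burrito £5.76: restaurant meals → 9.5% → £0.55
Orange juice (64 oz) £5.79: groceries → 8% → £0.46
Plush bear £28.75: toys and games → 7% → £2.01
Extension cord £10.59: everything else → 8% → £0.85
Salad bar box £8.64: restaurant meals → 9.5% → £0.82
Webcam £115.92: electronics → 4.5% → £5.22
Total tax = £3.38 + £0.65 + £0.89 + £0.52 + £11.64 + £31.71 + £0.55 + £0.46 + £2.01 + £0.85 + £0.82 + £5.22 = £58.70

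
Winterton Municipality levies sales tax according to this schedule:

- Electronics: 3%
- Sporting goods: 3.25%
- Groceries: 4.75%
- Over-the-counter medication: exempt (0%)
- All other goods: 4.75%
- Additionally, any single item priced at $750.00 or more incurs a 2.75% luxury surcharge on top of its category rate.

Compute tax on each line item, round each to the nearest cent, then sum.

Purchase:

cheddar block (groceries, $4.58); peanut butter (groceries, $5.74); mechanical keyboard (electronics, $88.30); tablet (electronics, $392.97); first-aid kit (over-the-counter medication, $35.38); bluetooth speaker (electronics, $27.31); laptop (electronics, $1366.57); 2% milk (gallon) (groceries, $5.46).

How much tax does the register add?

Cheddar block $4.58: groceries → 4.75% → $0.22
Peanut butter $5.74: groceries → 4.75% → $0.27
Mechanical keyboard $88.30: electronics → 3% → $2.65
Tablet $392.97: electronics → 3% → $11.79
First-aid kit $35.38: over-the-counter medication → 0% → $0.00
Bluetooth speaker $27.31: electronics → 3% → $0.82
Laptop $1366.57: electronics → 3% + 2.75% surcharge = 5.75% → $78.58
2% milk (gallon) $5.46: groceries → 4.75% → $0.26
Total tax = $0.22 + $0.27 + $2.65 + $11.79 + $0.82 + $78.58 + $0.26 = $94.59

$94.59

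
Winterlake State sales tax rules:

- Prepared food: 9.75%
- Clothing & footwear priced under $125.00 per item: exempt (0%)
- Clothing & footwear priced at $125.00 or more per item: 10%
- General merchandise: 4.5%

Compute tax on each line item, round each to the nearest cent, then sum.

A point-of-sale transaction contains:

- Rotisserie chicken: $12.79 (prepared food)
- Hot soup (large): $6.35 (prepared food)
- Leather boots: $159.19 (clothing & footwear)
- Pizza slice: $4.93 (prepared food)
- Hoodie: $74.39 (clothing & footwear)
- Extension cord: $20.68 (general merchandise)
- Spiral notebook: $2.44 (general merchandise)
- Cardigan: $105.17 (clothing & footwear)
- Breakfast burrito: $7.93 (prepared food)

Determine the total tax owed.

$20.08

Rotisserie chicken $12.79: prepared food → 9.75% → $1.25
Hot soup (large) $6.35: prepared food → 9.75% → $0.62
Leather boots $159.19: clothing & footwear, $125.00 or more → 10% → $15.92
Pizza slice $4.93: prepared food → 9.75% → $0.48
Hoodie $74.39: clothing & footwear, under $125.00 → 0% → $0.00
Extension cord $20.68: general merchandise → 4.5% → $0.93
Spiral notebook $2.44: general merchandise → 4.5% → $0.11
Cardigan $105.17: clothing & footwear, under $125.00 → 0% → $0.00
Breakfast burrito $7.93: prepared food → 9.75% → $0.77
Total tax = $1.25 + $0.62 + $15.92 + $0.48 + $0.93 + $0.11 + $0.77 = $20.08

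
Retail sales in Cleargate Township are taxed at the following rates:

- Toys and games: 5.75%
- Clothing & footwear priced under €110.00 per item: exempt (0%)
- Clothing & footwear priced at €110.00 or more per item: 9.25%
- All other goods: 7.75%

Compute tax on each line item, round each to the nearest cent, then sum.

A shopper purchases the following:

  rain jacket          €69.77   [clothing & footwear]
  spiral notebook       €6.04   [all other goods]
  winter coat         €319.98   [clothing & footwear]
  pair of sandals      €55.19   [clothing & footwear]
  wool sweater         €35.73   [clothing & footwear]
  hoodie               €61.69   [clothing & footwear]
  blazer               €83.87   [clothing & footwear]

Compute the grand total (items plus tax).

€662.34

Rain jacket €69.77: clothing & footwear, under €110.00 → 0% → €0.00
Spiral notebook €6.04: all other goods → 7.75% → €0.47
Winter coat €319.98: clothing & footwear, €110.00 or more → 9.25% → €29.60
Pair of sandals €55.19: clothing & footwear, under €110.00 → 0% → €0.00
Wool sweater €35.73: clothing & footwear, under €110.00 → 0% → €0.00
Hoodie €61.69: clothing & footwear, under €110.00 → 0% → €0.00
Blazer €83.87: clothing & footwear, under €110.00 → 0% → €0.00
Subtotal = €632.27; tax = €30.07; total due = €662.34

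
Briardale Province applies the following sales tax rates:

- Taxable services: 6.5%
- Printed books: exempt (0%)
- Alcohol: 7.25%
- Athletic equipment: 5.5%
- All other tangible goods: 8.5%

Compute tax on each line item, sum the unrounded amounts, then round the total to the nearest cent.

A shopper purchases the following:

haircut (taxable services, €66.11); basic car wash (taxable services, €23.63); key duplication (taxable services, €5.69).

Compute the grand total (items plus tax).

€101.63

Haircut €66.11: taxable services → 6.5% → €4.29715
Basic car wash €23.63: taxable services → 6.5% → €1.53595
Key duplication €5.69: taxable services → 6.5% → €0.36985
Subtotal = €95.43; unrounded tax = €6.20295 → €6.20; total due = €101.63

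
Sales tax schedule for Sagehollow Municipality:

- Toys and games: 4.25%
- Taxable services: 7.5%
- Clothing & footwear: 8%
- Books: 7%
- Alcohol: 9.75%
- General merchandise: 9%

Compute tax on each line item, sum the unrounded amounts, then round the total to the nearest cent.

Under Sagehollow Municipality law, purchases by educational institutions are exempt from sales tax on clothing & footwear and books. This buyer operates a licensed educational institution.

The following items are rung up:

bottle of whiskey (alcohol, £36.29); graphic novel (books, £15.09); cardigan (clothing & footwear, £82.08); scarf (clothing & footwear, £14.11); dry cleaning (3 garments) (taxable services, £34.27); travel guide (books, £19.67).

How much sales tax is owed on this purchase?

£6.11

Bottle of whiskey £36.29: alcohol → 9.75% → £3.538275
Graphic novel £15.09: books, buyer-exempt → 0% → £0.00
Cardigan £82.08: clothing & footwear, buyer-exempt → 0% → £0.00
Scarf £14.11: clothing & footwear, buyer-exempt → 0% → £0.00
Dry cleaning (3 garments) £34.27: taxable services → 7.5% → £2.57025
Travel guide £19.67: books, buyer-exempt → 0% → £0.00
Unrounded tax sum = £6.108525 → £6.11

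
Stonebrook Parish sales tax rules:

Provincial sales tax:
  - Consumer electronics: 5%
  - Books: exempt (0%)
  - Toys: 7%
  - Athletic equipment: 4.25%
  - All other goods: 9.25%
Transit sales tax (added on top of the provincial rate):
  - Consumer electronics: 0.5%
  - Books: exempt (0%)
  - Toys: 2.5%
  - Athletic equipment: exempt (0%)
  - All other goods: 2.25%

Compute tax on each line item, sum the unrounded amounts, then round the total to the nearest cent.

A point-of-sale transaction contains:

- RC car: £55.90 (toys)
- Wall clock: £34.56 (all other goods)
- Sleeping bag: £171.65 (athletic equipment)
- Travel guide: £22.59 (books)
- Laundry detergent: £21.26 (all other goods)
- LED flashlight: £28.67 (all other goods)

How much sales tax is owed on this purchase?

£22.32

RC car £55.90: toys → 7% + 2.5% transit = 9.5% → £5.3105
Wall clock £34.56: all other goods → 9.25% + 2.25% transit = 11.5% → £3.9744
Sleeping bag £171.65: athletic equipment → 4.25% + 0% transit = 4.25% → £7.295125
Travel guide £22.59: books → 0% + 0% transit = 0% → £0.00
Laundry detergent £21.26: all other goods → 9.25% + 2.25% transit = 11.5% → £2.4449
LED flashlight £28.67: all other goods → 9.25% + 2.25% transit = 11.5% → £3.29705
Unrounded tax sum = £22.321975 → £22.32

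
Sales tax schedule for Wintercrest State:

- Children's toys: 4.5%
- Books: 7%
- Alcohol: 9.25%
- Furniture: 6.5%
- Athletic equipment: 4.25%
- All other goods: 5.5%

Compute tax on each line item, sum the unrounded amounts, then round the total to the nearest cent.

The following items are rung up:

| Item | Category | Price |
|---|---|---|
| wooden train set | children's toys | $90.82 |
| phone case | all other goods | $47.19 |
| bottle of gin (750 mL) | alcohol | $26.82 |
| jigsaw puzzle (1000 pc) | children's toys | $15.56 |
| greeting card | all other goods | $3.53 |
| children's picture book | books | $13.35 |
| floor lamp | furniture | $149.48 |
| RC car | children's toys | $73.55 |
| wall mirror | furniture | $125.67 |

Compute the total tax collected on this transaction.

Wooden train set $90.82: children's toys → 4.5% → $4.0869
Phone case $47.19: all other goods → 5.5% → $2.59545
Bottle of gin (750 mL) $26.82: alcohol → 9.25% → $2.48085
Jigsaw puzzle (1000 pc) $15.56: children's toys → 4.5% → $0.7002
Greeting card $3.53: all other goods → 5.5% → $0.19415
Children's picture book $13.35: books → 7% → $0.9345
Floor lamp $149.48: furniture → 6.5% → $9.7162
RC car $73.55: children's toys → 4.5% → $3.30975
Wall mirror $125.67: furniture → 6.5% → $8.16855
Unrounded tax sum = $32.18655 → $32.19

$32.19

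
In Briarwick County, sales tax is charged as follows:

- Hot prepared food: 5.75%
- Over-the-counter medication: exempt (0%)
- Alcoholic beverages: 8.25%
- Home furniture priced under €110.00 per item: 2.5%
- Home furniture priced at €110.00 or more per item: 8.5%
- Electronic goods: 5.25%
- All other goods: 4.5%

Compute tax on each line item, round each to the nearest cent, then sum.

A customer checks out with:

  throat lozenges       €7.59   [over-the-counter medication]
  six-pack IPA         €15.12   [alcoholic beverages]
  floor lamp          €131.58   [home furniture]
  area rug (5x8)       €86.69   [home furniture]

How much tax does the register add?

Throat lozenges €7.59: over-the-counter medication → 0% → €0.00
Six-pack IPA €15.12: alcoholic beverages → 8.25% → €1.25
Floor lamp €131.58: home furniture, €110.00 or more → 8.5% → €11.18
Area rug (5x8) €86.69: home furniture, under €110.00 → 2.5% → €2.17
Total tax = €1.25 + €11.18 + €2.17 = €14.60

€14.60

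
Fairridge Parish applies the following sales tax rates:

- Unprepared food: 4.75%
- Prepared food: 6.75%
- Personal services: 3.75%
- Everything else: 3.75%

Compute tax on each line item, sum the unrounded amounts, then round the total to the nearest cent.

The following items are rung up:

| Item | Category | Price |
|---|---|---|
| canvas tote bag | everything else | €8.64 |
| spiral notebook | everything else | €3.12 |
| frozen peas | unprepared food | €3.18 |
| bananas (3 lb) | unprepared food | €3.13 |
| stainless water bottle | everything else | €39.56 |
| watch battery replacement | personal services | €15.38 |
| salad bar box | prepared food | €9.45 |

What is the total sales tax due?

Canvas tote bag €8.64: everything else → 3.75% → €0.324
Spiral notebook €3.12: everything else → 3.75% → €0.117
Frozen peas €3.18: unprepared food → 4.75% → €0.15105
Bananas (3 lb) €3.13: unprepared food → 4.75% → €0.148675
Stainless water bottle €39.56: everything else → 3.75% → €1.4835
Watch battery replacement €15.38: personal services → 3.75% → €0.57675
Salad bar box €9.45: prepared food → 6.75% → €0.637875
Unrounded tax sum = €3.43885 → €3.44

€3.44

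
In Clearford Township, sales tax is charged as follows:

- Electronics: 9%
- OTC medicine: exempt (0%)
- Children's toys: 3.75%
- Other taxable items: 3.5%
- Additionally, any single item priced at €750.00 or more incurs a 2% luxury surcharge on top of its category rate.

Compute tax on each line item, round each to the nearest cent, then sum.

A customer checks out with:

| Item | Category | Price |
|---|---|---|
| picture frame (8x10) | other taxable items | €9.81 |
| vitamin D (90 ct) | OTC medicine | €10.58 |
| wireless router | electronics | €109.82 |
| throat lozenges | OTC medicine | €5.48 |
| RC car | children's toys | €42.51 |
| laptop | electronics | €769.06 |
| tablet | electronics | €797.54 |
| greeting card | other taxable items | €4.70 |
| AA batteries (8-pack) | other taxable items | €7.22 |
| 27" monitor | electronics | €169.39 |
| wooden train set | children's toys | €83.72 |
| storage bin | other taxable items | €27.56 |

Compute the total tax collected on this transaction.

Picture frame (8x10) €9.81: other taxable items → 3.5% → €0.34
Vitamin D (90 ct) €10.58: OTC medicine → 0% → €0.00
Wireless router €109.82: electronics → 9% → €9.88
Throat lozenges €5.48: OTC medicine → 0% → €0.00
RC car €42.51: children's toys → 3.75% → €1.59
Laptop €769.06: electronics → 9% + 2% surcharge = 11% → €84.60
Tablet €797.54: electronics → 9% + 2% surcharge = 11% → €87.73
Greeting card €4.70: other taxable items → 3.5% → €0.16
AA batteries (8-pack) €7.22: other taxable items → 3.5% → €0.25
27" monitor €169.39: electronics → 9% → €15.25
Wooden train set €83.72: children's toys → 3.75% → €3.14
Storage bin €27.56: other taxable items → 3.5% → €0.96
Total tax = €0.34 + €9.88 + €1.59 + €84.60 + €87.73 + €0.16 + €0.25 + €15.25 + €3.14 + €0.96 = €203.90

€203.90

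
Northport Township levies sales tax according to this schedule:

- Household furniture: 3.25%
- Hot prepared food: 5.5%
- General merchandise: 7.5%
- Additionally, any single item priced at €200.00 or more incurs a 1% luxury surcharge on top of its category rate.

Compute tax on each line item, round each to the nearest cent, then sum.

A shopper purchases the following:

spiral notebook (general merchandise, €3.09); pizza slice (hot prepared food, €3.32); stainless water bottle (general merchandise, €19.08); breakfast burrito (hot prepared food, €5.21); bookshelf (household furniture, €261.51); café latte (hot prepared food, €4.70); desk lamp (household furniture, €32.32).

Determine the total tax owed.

Spiral notebook €3.09: general merchandise → 7.5% → €0.23
Pizza slice €3.32: hot prepared food → 5.5% → €0.18
Stainless water bottle €19.08: general merchandise → 7.5% → €1.43
Breakfast burrito €5.21: hot prepared food → 5.5% → €0.29
Bookshelf €261.51: household furniture → 3.25% + 1% surcharge = 4.25% → €11.11
Café latte €4.70: hot prepared food → 5.5% → €0.26
Desk lamp €32.32: household furniture → 3.25% → €1.05
Total tax = €0.23 + €0.18 + €1.43 + €0.29 + €11.11 + €0.26 + €1.05 = €14.55

€14.55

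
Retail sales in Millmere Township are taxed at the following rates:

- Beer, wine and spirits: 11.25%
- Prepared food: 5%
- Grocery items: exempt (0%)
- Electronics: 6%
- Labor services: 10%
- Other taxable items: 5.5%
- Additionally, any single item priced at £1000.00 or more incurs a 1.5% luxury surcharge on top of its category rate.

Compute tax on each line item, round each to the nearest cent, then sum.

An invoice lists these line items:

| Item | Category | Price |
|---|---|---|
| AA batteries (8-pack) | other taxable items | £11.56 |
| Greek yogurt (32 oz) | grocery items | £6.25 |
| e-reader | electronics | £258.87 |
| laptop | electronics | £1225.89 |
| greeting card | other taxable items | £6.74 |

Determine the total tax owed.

AA batteries (8-pack) £11.56: other taxable items → 5.5% → £0.64
Greek yogurt (32 oz) £6.25: grocery items → 0% → £0.00
E-reader £258.87: electronics → 6% → £15.53
Laptop £1225.89: electronics → 6% + 1.5% surcharge = 7.5% → £91.94
Greeting card £6.74: other taxable items → 5.5% → £0.37
Total tax = £0.64 + £15.53 + £91.94 + £0.37 = £108.48

£108.48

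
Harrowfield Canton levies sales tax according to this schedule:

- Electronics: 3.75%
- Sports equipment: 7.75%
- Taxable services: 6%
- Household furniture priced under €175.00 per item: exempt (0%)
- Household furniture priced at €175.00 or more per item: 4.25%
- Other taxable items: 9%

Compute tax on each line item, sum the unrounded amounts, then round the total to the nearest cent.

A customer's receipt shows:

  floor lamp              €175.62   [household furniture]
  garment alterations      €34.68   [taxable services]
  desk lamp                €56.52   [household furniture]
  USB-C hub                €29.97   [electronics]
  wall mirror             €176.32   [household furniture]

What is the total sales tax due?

€18.16

Floor lamp €175.62: household furniture, €175.00 or more → 4.25% → €7.46385
Garment alterations €34.68: taxable services → 6% → €2.0808
Desk lamp €56.52: household furniture, under €175.00 → 0% → €0.00
USB-C hub €29.97: electronics → 3.75% → €1.123875
Wall mirror €176.32: household furniture, €175.00 or more → 4.25% → €7.4936
Unrounded tax sum = €18.162125 → €18.16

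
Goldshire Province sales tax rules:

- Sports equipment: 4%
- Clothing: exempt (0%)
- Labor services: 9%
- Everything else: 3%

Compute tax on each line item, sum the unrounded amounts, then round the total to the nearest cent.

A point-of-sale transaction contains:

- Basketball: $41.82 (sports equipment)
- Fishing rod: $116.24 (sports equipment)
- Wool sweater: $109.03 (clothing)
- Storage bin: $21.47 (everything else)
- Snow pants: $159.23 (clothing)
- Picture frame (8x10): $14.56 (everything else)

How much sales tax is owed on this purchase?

Basketball $41.82: sports equipment → 4% → $1.6728
Fishing rod $116.24: sports equipment → 4% → $4.6496
Wool sweater $109.03: clothing → 0% → $0.00
Storage bin $21.47: everything else → 3% → $0.6441
Snow pants $159.23: clothing → 0% → $0.00
Picture frame (8x10) $14.56: everything else → 3% → $0.4368
Unrounded tax sum = $7.4033 → $7.40

$7.40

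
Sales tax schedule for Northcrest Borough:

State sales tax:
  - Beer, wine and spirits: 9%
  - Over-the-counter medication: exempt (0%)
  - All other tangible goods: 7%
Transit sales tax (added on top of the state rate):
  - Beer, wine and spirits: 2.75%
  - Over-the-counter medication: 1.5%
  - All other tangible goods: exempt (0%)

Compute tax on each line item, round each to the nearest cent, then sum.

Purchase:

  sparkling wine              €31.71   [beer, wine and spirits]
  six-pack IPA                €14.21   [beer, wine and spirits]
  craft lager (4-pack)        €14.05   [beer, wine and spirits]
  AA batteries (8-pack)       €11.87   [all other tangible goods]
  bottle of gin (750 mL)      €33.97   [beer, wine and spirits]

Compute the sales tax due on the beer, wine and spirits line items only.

Sparkling wine €31.71: beer, wine and spirits → 9% + 2.75% transit = 11.75% → €3.73
Six-pack IPA €14.21: beer, wine and spirits → 9% + 2.75% transit = 11.75% → €1.67
Craft lager (4-pack) €14.05: beer, wine and spirits → 9% + 2.75% transit = 11.75% → €1.65
Bottle of gin (750 mL) €33.97: beer, wine and spirits → 9% + 2.75% transit = 11.75% → €3.99
Tax on beer, wine and spirits = €3.73 + €1.67 + €1.65 + €3.99 = €11.04

€11.04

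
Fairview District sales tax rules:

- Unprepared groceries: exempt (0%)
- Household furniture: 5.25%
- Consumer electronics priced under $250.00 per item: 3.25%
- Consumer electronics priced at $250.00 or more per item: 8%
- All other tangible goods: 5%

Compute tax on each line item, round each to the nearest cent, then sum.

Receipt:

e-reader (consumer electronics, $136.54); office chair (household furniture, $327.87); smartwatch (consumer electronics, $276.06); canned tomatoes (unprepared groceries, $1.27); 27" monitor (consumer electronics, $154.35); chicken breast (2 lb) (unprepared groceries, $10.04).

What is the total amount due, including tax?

E-reader $136.54: consumer electronics, under $250.00 → 3.25% → $4.44
Office chair $327.87: household furniture → 5.25% → $17.21
Smartwatch $276.06: consumer electronics, $250.00 or more → 8% → $22.08
Canned tomatoes $1.27: unprepared groceries → 0% → $0.00
27" monitor $154.35: consumer electronics, under $250.00 → 3.25% → $5.02
Chicken breast (2 lb) $10.04: unprepared groceries → 0% → $0.00
Subtotal = $906.13; tax = $48.75; total due = $954.88

$954.88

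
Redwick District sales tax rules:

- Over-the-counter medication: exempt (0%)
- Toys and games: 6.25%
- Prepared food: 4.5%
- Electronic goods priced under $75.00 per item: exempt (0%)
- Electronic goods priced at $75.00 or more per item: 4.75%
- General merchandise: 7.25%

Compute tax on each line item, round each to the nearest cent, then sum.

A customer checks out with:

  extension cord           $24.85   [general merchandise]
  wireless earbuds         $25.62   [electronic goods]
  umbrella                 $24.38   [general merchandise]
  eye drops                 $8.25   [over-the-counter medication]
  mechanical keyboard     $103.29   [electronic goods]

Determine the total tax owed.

$8.48

Extension cord $24.85: general merchandise → 7.25% → $1.80
Wireless earbuds $25.62: electronic goods, under $75.00 → 0% → $0.00
Umbrella $24.38: general merchandise → 7.25% → $1.77
Eye drops $8.25: over-the-counter medication → 0% → $0.00
Mechanical keyboard $103.29: electronic goods, $75.00 or more → 4.75% → $4.91
Total tax = $1.80 + $1.77 + $4.91 = $8.48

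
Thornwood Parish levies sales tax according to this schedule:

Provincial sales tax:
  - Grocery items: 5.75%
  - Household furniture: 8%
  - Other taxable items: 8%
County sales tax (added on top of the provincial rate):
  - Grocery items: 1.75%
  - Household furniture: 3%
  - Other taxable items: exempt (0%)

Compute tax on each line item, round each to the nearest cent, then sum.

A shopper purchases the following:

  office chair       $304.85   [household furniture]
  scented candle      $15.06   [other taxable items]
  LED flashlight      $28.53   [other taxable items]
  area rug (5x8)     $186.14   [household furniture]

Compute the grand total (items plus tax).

Office chair $304.85: household furniture → 8% + 3% county = 11% → $33.53
Scented candle $15.06: other taxable items → 8% + 0% county = 8% → $1.20
LED flashlight $28.53: other taxable items → 8% + 0% county = 8% → $2.28
Area rug (5x8) $186.14: household furniture → 8% + 3% county = 11% → $20.48
Subtotal = $534.58; tax = $57.49; total due = $592.07

$592.07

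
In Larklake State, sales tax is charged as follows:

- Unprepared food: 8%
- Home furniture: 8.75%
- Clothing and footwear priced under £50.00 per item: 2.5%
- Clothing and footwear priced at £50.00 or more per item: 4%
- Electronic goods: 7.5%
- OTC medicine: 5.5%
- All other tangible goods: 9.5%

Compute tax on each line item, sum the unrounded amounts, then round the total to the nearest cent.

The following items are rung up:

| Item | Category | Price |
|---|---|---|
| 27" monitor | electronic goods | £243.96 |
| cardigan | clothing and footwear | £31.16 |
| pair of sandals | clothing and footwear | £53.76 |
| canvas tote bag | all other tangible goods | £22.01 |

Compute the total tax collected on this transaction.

27" monitor £243.96: electronic goods → 7.5% → £18.297
Cardigan £31.16: clothing and footwear, under £50.00 → 2.5% → £0.779
Pair of sandals £53.76: clothing and footwear, £50.00 or more → 4% → £2.1504
Canvas tote bag £22.01: all other tangible goods → 9.5% → £2.09095
Unrounded tax sum = £23.31735 → £23.32

£23.32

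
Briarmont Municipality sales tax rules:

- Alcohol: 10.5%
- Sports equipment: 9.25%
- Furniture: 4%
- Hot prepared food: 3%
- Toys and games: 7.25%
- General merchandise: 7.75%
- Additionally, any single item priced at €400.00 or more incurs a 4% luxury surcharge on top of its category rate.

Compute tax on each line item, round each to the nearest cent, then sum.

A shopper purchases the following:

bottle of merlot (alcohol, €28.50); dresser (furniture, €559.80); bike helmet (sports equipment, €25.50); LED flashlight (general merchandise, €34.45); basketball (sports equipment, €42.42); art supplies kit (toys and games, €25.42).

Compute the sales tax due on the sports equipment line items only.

€6.28

Bike helmet €25.50: sports equipment → 9.25% → €2.36
Basketball €42.42: sports equipment → 9.25% → €3.92
Tax on sports equipment = €2.36 + €3.92 = €6.28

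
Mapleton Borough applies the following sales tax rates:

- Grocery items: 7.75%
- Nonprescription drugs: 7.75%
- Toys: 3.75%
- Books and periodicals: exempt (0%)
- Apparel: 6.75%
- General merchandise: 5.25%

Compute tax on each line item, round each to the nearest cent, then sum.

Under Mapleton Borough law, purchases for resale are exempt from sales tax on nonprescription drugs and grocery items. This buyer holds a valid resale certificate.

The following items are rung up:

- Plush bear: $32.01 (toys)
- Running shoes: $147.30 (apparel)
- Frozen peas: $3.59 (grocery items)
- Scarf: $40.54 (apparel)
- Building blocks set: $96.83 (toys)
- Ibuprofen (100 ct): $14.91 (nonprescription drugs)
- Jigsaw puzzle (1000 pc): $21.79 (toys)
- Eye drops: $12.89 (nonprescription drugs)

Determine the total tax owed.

$18.33

Plush bear $32.01: toys → 3.75% → $1.20
Running shoes $147.30: apparel → 6.75% → $9.94
Frozen peas $3.59: grocery items, buyer-exempt → 0% → $0.00
Scarf $40.54: apparel → 6.75% → $2.74
Building blocks set $96.83: toys → 3.75% → $3.63
Ibuprofen (100 ct) $14.91: nonprescription drugs, buyer-exempt → 0% → $0.00
Jigsaw puzzle (1000 pc) $21.79: toys → 3.75% → $0.82
Eye drops $12.89: nonprescription drugs, buyer-exempt → 0% → $0.00
Total tax = $1.20 + $9.94 + $2.74 + $3.63 + $0.82 = $18.33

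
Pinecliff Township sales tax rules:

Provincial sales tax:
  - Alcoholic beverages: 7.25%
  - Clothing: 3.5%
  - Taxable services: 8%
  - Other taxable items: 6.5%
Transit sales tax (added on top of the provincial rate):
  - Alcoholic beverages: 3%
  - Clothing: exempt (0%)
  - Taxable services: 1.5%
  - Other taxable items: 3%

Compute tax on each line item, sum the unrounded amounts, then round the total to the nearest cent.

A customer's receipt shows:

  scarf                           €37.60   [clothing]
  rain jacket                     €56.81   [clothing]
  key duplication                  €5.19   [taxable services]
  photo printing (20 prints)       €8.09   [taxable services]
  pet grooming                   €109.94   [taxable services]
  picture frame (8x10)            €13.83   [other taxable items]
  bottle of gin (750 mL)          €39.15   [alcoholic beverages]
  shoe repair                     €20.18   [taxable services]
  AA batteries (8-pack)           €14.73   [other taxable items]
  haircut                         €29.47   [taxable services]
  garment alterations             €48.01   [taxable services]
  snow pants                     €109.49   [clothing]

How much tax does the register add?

Scarf €37.60: clothing → 3.5% + 0% transit = 3.5% → €1.316
Rain jacket €56.81: clothing → 3.5% + 0% transit = 3.5% → €1.98835
Key duplication €5.19: taxable services → 8% + 1.5% transit = 9.5% → €0.49305
Photo printing (20 prints) €8.09: taxable services → 8% + 1.5% transit = 9.5% → €0.76855
Pet grooming €109.94: taxable services → 8% + 1.5% transit = 9.5% → €10.4443
Picture frame (8x10) €13.83: other taxable items → 6.5% + 3% transit = 9.5% → €1.31385
Bottle of gin (750 mL) €39.15: alcoholic beverages → 7.25% + 3% transit = 10.25% → €4.012875
Shoe repair €20.18: taxable services → 8% + 1.5% transit = 9.5% → €1.9171
AA batteries (8-pack) €14.73: other taxable items → 6.5% + 3% transit = 9.5% → €1.39935
Haircut €29.47: taxable services → 8% + 1.5% transit = 9.5% → €2.79965
Garment alterations €48.01: taxable services → 8% + 1.5% transit = 9.5% → €4.56095
Snow pants €109.49: clothing → 3.5% + 0% transit = 3.5% → €3.83215
Unrounded tax sum = €34.846175 → €34.85

€34.85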